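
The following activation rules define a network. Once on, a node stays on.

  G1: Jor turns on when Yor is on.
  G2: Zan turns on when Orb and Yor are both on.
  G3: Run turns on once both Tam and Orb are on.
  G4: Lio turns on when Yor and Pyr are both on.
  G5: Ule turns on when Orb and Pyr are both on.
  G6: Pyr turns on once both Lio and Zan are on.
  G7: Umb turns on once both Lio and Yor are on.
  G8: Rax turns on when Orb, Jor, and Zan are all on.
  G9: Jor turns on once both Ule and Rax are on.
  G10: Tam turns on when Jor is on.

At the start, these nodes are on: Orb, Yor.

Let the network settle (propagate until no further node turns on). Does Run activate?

Yor is on, so Jor turns on (G1).
G10: Jor on → Tam on.
Tam and Orb are on, so Run turns on (G3).

Yes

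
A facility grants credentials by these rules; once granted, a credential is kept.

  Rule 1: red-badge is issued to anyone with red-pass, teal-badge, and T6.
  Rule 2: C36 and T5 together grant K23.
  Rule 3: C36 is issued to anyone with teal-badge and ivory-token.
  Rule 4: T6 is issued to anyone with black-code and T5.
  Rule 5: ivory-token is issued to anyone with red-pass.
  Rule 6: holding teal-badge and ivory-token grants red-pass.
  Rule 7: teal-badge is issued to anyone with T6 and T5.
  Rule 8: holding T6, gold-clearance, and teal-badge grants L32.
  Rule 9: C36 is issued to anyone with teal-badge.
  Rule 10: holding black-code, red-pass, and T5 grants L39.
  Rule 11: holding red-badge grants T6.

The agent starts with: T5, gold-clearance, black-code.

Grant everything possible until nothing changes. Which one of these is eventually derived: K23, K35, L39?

K23

Holding black-code and T5 grants T6 (Rule 4).
Holding T6 and T5 grants teal-badge (Rule 7).
Holding teal-badge grants C36 (Rule 9).
Holding C36 and T5 grants K23 (Rule 2).
No rule produces K35, and it is not given. L39 would need black-code, red-pass, and T5 (Rule 10), but red-pass is never granted.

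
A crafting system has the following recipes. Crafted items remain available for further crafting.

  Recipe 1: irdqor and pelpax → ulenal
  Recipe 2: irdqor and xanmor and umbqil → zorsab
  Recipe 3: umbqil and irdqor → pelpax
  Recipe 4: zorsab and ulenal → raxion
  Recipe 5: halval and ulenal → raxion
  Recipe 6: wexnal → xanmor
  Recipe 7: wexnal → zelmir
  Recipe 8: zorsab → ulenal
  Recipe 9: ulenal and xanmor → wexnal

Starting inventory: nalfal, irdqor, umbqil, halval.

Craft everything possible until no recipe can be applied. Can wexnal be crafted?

wexnal would need ulenal and xanmor (Recipe 9), but xanmor is never obtained.

No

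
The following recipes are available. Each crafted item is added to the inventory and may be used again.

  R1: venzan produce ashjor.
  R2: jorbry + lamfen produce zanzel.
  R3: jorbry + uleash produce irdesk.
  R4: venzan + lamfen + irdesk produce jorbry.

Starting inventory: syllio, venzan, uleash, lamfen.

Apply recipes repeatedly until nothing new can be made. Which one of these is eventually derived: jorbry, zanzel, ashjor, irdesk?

ashjor

venzan → ashjor (R1).
jorbry would need venzan, lamfen, and irdesk (R4), but irdesk is never obtained. zanzel would need jorbry and lamfen (R2), but jorbry is never obtained. irdesk would need jorbry and uleash (R3), but jorbry is never obtained.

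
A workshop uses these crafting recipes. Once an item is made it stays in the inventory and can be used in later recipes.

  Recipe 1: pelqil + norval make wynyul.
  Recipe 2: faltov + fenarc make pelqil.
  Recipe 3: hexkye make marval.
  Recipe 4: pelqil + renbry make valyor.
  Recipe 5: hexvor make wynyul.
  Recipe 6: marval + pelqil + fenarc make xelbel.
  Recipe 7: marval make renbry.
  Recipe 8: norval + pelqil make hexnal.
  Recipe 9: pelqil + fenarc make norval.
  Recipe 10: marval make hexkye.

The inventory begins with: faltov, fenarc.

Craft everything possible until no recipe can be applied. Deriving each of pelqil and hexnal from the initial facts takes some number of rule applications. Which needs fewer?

pelqil: Using Recipe 2, faltov and fenarc make pelqil. [1 rule application]
hexnal: faltov + fenarc → pelqil (Recipe 2). pelqil + fenarc → norval (Recipe 9). norval + pelqil → hexnal (Recipe 8). [3 rule applications]
pelqil needs fewer.

pelqil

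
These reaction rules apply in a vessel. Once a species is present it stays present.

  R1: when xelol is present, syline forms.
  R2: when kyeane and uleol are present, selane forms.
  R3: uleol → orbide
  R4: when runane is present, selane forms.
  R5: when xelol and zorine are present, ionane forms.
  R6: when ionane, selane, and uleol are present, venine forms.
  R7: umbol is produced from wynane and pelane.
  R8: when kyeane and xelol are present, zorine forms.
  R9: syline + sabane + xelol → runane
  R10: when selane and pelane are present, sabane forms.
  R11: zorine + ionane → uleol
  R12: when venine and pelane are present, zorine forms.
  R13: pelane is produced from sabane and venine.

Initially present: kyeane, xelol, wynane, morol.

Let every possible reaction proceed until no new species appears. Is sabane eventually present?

sabane would need selane and pelane (R10), but pelane never forms.

No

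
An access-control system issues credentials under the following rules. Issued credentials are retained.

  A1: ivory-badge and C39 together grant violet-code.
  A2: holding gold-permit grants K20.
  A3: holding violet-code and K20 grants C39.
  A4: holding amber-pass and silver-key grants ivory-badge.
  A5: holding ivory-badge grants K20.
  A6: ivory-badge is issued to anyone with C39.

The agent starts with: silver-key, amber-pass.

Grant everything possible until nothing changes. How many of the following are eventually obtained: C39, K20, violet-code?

Holding amber-pass and silver-key grants ivory-badge (A4).
Holding ivory-badge grants K20 (A5).
C39 would need violet-code and K20 (A3), but violet-code is never granted.
K20: reached.
violet-code would need ivory-badge and C39 (A1), but C39 is never granted.
Reached: K20 — 1 of the 3.

1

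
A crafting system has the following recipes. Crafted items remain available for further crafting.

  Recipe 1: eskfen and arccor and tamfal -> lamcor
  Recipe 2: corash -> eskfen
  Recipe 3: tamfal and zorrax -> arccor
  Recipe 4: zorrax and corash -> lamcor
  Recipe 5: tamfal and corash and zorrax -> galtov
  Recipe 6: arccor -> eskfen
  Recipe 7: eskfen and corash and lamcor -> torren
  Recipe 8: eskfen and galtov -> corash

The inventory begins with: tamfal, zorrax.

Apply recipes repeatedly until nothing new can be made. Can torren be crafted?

torren would need eskfen, corash, and lamcor (Recipe 7), but corash is never obtained.

No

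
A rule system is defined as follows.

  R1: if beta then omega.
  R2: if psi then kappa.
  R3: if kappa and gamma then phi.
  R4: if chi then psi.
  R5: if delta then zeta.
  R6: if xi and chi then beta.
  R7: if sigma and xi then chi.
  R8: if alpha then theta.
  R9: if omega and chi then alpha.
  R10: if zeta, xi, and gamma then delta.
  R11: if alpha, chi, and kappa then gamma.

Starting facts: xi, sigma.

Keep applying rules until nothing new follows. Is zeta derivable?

No

zeta would need delta (R5), but delta is never established.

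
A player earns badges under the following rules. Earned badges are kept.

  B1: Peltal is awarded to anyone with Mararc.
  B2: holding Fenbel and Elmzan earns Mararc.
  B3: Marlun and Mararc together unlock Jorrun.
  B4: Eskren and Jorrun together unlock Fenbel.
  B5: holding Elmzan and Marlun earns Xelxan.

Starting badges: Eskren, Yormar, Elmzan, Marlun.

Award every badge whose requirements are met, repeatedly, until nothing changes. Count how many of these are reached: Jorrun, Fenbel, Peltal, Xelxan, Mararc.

With Elmzan and Marlun, Xelxan is earned (B5).
Jorrun would need Marlun and Mararc (B3), but Mararc is never earned.
Fenbel would need Eskren and Jorrun (B4), but Jorrun is never earned.
Peltal would need Mararc (B1), but Mararc is never earned.
Xelxan: reached.
Mararc would need Fenbel and Elmzan (B2), but Fenbel is never earned.
Reached: Xelxan — 1 of the 5.

1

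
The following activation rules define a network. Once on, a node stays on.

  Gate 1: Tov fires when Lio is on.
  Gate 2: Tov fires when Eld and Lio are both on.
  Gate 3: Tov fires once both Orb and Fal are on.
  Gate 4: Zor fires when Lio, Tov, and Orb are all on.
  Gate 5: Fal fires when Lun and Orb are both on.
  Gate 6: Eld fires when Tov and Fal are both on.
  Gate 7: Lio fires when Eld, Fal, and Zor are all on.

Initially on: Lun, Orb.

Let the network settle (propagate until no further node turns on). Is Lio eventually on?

No

Lio would need Eld, Fal, and Zor (Gate 7), but Zor never turns on.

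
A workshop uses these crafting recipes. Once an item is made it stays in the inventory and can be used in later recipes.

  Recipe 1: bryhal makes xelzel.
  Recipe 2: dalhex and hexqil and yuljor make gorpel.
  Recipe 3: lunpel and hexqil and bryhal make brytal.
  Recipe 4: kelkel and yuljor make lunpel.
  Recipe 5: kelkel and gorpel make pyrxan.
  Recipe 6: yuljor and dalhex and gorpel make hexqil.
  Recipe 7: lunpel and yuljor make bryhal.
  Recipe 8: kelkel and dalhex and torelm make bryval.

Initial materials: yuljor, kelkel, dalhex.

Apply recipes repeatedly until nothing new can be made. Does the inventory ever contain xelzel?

kelkel and yuljor → lunpel (Recipe 4).
Using Recipe 7, lunpel and yuljor make bryhal.
Using Recipe 1, bryhal makes xelzel.

Yes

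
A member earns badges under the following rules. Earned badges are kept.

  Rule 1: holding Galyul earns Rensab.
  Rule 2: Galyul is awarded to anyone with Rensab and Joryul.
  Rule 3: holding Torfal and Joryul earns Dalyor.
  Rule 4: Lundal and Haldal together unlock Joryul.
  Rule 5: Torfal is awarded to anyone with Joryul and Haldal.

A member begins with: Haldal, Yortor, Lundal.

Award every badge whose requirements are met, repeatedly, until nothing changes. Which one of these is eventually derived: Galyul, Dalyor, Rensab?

With Lundal and Haldal, Joryul is earned (Rule 4).
With Joryul and Haldal, Torfal is earned (Rule 5).
With Torfal and Joryul, Dalyor is earned (Rule 3).
Rensab would need Galyul (Rule 1), but Galyul is never earned. Galyul would need Rensab and Joryul (Rule 2), but Rensab is never earned.

Dalyor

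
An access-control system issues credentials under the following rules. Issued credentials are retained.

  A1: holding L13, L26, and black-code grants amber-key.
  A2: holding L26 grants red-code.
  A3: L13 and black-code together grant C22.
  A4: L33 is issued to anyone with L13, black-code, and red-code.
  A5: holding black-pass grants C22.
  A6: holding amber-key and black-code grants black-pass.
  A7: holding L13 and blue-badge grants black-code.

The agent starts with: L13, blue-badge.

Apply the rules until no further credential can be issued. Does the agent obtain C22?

Holding L13 and blue-badge grants black-code (A7).
Holding L13 and black-code grants C22 (A3).

Yes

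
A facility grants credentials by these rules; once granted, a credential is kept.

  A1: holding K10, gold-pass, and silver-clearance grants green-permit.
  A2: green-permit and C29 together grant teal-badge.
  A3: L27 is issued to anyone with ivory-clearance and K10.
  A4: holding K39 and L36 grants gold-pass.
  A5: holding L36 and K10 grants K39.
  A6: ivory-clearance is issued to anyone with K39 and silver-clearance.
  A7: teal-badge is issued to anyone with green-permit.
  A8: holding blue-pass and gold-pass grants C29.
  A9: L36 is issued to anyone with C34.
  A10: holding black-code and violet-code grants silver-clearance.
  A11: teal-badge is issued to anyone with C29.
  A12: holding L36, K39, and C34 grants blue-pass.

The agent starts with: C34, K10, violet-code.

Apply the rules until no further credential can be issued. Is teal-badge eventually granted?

Yes

Holding C34 grants L36 (A9).
Holding L36 and K10 grants K39 (A5).
Holding K39 and L36 grants gold-pass (A4).
Holding L36, K39, and C34 grants blue-pass (A12).
Holding blue-pass and gold-pass grants C29 (A8).
Holding C29 grants teal-badge (A11).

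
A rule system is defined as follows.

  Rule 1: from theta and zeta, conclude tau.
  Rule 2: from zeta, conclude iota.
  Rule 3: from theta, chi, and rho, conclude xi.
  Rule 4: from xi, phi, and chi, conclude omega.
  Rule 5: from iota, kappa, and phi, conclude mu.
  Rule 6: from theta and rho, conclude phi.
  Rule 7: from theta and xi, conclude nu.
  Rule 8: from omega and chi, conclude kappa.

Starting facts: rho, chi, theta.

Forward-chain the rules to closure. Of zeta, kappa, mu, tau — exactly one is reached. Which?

theta and rho hold, so phi follows (Rule 6).
theta, chi, and rho hold, so xi follows (Rule 3).
xi, phi, and chi hold, so omega follows (Rule 4).
omega and chi hold, so kappa follows (Rule 8).
tau would need theta and zeta (Rule 1), but zeta is never established. No rule produces zeta, and it is not given. mu would need iota, kappa, and phi (Rule 5), but iota is never established.

kappa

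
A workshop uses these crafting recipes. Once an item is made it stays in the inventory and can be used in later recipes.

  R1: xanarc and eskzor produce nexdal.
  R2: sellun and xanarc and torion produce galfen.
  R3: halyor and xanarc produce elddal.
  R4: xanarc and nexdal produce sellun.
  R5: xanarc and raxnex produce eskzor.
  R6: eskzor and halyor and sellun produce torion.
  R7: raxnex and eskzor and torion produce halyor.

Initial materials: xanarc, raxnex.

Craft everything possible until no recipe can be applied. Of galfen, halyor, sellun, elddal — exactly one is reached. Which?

sellun

Using R5, xanarc and raxnex make eskzor.
xanarc and eskzor → nexdal (R1).
xanarc and nexdal → sellun (R4).
galfen would need sellun, xanarc, and torion (R2), but torion is never obtained. elddal would need halyor and xanarc (R3), but halyor is never obtained. halyor would need raxnex, eskzor, and torion (R7), but torion is never obtained.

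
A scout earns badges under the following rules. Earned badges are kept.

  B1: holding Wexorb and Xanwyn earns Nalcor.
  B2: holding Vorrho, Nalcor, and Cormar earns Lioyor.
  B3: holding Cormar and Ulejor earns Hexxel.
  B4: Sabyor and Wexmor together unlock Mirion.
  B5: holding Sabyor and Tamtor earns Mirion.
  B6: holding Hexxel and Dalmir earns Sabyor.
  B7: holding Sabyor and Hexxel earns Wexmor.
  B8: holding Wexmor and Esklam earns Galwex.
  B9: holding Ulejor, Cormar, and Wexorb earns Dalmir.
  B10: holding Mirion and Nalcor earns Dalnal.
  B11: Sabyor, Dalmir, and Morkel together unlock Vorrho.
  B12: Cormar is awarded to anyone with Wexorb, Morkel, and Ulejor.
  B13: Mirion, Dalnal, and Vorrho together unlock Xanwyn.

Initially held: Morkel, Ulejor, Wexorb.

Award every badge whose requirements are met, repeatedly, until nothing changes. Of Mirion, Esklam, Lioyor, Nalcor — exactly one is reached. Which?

Mirion

With Wexorb, Morkel, and Ulejor, Cormar is earned (B12).
With Ulejor, Cormar, and Wexorb, Dalmir is earned (B9).
With Cormar and Ulejor, Hexxel is earned (B3).
With Hexxel and Dalmir, Sabyor is earned (B6).
With Sabyor and Hexxel, Wexmor is earned (B7).
With Sabyor and Wexmor, Mirion is earned (B4).
No rule produces Esklam, and it is not given. Lioyor would need Vorrho, Nalcor, and Cormar (B2), but Nalcor is never earned. Nalcor would need Wexorb and Xanwyn (B1), but Xanwyn is never earned.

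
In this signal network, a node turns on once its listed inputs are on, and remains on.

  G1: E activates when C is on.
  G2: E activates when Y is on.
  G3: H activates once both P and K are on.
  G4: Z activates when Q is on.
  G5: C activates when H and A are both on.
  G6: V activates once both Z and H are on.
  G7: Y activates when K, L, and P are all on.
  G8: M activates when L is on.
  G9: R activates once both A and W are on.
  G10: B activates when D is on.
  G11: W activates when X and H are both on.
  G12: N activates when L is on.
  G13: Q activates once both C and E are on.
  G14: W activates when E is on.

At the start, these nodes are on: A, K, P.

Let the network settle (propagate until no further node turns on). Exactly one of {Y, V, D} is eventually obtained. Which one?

V

P and K are on, so H activates (G3).
H and A are on, so C activates (G5).
G1: C on → E on.
G13: C and E on → Q on.
Q is on, so Z activates (G4).
G6: Z and H on → V on.
No rule produces D, and it is not given. Y would need K, L, and P (G7), but L never turns on.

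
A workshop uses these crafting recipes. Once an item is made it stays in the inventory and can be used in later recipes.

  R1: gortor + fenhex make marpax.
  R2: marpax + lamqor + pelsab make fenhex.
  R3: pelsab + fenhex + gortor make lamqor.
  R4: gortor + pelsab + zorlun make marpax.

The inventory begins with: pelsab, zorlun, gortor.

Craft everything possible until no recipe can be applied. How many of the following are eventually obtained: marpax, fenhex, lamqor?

1

Using R4, gortor, pelsab, and zorlun make marpax.
marpax: reached.
fenhex would need marpax, lamqor, and pelsab (R2), but lamqor is never obtained.
lamqor would need pelsab, fenhex, and gortor (R3), but fenhex is never obtained.
Reached: marpax — 1 of the 3.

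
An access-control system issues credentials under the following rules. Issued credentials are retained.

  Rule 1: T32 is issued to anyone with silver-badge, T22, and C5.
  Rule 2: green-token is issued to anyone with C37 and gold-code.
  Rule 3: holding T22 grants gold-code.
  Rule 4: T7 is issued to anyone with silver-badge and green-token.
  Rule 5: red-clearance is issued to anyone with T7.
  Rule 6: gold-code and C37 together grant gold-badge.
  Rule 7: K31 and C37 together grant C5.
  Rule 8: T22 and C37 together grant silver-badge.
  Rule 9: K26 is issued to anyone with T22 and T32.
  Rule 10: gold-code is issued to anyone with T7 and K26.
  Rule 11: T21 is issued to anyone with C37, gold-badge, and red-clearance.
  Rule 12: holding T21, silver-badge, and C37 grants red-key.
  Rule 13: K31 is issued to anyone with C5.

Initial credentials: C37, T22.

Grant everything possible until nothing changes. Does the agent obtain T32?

T32 would need silver-badge, T22, and C5 (Rule 1), but C5 is never granted.

No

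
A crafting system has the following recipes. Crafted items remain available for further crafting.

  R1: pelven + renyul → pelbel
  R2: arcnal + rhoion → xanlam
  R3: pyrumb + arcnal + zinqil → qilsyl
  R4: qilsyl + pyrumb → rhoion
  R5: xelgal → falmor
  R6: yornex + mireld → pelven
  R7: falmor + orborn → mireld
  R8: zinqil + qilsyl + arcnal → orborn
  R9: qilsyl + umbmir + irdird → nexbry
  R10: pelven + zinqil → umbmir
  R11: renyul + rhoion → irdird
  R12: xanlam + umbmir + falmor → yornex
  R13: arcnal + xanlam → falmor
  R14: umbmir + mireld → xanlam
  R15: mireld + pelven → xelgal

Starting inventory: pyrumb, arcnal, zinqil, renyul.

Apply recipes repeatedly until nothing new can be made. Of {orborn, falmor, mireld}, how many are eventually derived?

Using R3, pyrumb, arcnal, and zinqil make qilsyl.
zinqil + qilsyl + arcnal → orborn (R8).
Using R4, qilsyl and pyrumb make rhoion.
arcnal + rhoion → xanlam (R2).
arcnal + xanlam → falmor (R13).
falmor + orborn → mireld (R7).
orborn: reached.
falmor: reached.
mireld: reached.
All 3 are reached.

3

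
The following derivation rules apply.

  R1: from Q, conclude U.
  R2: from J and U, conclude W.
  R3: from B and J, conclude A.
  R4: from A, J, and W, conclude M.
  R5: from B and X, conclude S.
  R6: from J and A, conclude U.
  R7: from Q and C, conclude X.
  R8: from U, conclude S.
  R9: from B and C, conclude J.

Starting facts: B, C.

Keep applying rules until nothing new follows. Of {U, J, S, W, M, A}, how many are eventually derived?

6

B and C hold, so J follows (R9).
From B and J, R3 gives A.
J and A hold, so U follows (R6).
U holds, so S follows (R8).
From J and U, R2 gives W.
A, J, and W hold, so M follows (R4).
U: reached.
J: reached.
S: reached.
W: reached.
M: reached.
A: reached.
All 6 are reached.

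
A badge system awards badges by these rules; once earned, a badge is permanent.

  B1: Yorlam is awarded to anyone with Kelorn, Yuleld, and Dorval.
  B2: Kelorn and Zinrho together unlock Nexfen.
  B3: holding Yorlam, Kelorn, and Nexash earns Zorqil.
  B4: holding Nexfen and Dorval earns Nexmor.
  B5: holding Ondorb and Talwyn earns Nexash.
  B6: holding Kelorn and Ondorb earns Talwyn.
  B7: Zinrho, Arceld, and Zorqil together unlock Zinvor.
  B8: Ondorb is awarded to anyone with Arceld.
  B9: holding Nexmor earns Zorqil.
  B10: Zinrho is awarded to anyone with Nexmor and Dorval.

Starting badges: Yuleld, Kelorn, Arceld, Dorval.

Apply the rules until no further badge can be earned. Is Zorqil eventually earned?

With Kelorn, Yuleld, and Dorval, Yorlam is earned (B1).
With Arceld, Ondorb is earned (B8).
With Kelorn and Ondorb, Talwyn is earned (B6).
With Ondorb and Talwyn, Nexash is earned (B5).
With Yorlam, Kelorn, and Nexash, Zorqil is earned (B3).

Yes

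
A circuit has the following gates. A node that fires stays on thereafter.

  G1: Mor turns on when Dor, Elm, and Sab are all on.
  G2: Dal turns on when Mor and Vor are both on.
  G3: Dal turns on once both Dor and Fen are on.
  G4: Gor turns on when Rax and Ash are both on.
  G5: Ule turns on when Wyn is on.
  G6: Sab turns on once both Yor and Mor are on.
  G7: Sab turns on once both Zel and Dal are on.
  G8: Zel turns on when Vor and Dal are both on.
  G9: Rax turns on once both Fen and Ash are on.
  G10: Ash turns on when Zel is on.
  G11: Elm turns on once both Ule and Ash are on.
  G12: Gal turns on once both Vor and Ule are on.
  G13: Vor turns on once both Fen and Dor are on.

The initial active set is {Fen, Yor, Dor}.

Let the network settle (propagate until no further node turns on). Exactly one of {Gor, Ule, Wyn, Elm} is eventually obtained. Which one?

G13: Fen and Dor on → Vor on.
Dor and Fen are on, so Dal turns on (G3).
G8: Vor and Dal on → Zel on.
G10: Zel on → Ash on.
Fen and Ash are on, so Rax turns on (G9).
G4: Rax and Ash on → Gor on.
Ule would need Wyn (G5), but Wyn never turns on. No rule produces Wyn, and it is not given. Elm would need Ule and Ash (G11), but Ule never turns on.

Gor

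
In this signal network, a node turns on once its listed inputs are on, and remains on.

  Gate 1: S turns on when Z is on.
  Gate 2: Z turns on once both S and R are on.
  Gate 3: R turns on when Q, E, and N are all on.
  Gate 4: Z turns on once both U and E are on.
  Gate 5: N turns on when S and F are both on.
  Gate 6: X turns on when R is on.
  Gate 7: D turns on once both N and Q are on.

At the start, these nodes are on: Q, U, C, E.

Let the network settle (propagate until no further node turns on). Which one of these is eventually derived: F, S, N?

S

U and E are on, so Z turns on (Gate 4).
Gate 1: Z on → S on.
No rule produces F, and it is not given. N would need S and F (Gate 5), but F never turns on.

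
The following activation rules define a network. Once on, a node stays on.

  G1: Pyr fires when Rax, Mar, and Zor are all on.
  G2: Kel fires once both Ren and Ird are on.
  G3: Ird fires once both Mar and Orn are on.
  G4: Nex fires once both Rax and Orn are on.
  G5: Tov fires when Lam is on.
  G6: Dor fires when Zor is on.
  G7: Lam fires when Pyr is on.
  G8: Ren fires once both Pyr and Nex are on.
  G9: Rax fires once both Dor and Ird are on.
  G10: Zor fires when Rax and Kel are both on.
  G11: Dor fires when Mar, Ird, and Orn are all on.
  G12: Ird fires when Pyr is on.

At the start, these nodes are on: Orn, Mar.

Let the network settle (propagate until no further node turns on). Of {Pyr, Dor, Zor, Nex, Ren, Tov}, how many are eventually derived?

G3: Mar and Orn on → Ird on.
G11: Mar, Ird, and Orn on → Dor on.
G9: Dor and Ird on → Rax on.
Rax and Orn are on, so Nex fires (G4).
Pyr would need Rax, Mar, and Zor (G1), but Zor never turns on.
Dor: reached.
Zor would need Rax and Kel (G10), but Kel never turns on.
Nex: reached.
Ren would need Pyr and Nex (G8), but Pyr never turns on.
Tov would need Lam (G5), but Lam never turns on.
Reached: Dor and Nex — 2 of the 6.

2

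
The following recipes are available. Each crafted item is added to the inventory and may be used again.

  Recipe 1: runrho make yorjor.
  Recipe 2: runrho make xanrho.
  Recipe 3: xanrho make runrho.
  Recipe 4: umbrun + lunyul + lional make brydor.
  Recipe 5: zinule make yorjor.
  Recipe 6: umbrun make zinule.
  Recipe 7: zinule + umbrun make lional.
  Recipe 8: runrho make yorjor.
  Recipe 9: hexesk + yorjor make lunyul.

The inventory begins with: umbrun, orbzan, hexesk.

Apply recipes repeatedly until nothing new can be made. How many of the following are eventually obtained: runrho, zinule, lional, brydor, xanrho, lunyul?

Using Recipe 6, umbrun makes zinule.
Using Recipe 5, zinule makes yorjor.
zinule + umbrun → lional (Recipe 7).
Using Recipe 9, hexesk and yorjor make lunyul.
Using Recipe 4, umbrun, lunyul, and lional make brydor.
runrho would need xanrho (Recipe 3), but xanrho is never obtained.
zinule: reached.
lional: reached.
brydor: reached.
xanrho would need runrho (Recipe 2), but runrho is never obtained.
lunyul: reached.
Reached: zinule, lional, brydor, and lunyul — 4 of the 6.

4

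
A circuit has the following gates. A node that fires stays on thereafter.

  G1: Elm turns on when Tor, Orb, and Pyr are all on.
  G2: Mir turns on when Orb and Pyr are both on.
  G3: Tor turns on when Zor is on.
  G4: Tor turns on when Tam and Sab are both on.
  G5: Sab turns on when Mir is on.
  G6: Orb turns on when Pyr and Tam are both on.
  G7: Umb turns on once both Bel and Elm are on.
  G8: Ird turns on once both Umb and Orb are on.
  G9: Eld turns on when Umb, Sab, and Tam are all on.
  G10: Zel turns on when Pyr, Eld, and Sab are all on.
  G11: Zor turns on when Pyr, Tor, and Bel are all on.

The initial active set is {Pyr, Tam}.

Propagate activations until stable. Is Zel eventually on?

Zel would need Pyr, Eld, and Sab (G10), but Eld never turns on.

No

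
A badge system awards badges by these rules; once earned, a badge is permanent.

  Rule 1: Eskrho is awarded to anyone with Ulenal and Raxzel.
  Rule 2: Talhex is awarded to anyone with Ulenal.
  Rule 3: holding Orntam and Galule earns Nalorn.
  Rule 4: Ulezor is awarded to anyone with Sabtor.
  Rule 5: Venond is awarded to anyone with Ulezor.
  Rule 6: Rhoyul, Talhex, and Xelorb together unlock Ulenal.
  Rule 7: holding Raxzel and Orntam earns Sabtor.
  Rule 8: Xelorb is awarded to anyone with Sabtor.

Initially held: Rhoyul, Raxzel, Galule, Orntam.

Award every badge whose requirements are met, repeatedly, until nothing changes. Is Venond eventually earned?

Yes

With Raxzel and Orntam, Sabtor is earned (Rule 7).
With Sabtor, Ulezor is earned (Rule 4).
With Ulezor, Venond is earned (Rule 5).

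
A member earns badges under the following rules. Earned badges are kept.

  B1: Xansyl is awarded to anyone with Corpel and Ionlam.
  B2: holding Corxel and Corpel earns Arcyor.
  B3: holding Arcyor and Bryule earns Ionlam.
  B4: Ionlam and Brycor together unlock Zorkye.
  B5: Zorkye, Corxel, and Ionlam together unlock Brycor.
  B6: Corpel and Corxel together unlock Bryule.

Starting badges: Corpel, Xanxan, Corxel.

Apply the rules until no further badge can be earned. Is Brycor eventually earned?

No

Brycor would need Zorkye, Corxel, and Ionlam (B5), but Zorkye is never earned.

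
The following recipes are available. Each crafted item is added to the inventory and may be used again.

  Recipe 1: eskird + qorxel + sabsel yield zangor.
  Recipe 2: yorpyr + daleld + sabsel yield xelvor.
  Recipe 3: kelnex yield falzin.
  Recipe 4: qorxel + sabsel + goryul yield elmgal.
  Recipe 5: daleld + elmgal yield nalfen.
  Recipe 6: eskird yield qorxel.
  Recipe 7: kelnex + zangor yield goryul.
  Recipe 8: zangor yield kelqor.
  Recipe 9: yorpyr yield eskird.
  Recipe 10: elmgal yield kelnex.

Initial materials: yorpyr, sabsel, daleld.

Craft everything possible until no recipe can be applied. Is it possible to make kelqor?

Yes

Using Recipe 9, yorpyr makes eskird.
Using Recipe 6, eskird makes qorxel.
Using Recipe 1, eskird, qorxel, and sabsel make zangor.
zangor → kelqor (Recipe 8).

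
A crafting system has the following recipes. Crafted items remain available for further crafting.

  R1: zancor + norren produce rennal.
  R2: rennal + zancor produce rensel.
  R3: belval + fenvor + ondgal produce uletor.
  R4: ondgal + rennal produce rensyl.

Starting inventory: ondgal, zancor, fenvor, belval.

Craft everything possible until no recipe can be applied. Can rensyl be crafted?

rensyl would need ondgal and rennal (R4), but rennal is never obtained.

No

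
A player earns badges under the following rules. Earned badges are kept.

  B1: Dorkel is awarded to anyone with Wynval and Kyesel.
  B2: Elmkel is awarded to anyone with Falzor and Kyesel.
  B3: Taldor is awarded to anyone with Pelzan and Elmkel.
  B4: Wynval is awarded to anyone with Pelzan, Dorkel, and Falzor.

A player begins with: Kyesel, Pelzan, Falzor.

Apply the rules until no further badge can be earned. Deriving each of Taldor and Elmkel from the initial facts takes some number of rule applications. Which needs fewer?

Elmkel: With Falzor and Kyesel, Elmkel is earned (B2). [1 rule application]
Taldor: With Falzor and Kyesel, Elmkel is earned (B2). With Pelzan and Elmkel, Taldor is earned (B3). [2 rule applications]
Elmkel needs fewer.

Elmkel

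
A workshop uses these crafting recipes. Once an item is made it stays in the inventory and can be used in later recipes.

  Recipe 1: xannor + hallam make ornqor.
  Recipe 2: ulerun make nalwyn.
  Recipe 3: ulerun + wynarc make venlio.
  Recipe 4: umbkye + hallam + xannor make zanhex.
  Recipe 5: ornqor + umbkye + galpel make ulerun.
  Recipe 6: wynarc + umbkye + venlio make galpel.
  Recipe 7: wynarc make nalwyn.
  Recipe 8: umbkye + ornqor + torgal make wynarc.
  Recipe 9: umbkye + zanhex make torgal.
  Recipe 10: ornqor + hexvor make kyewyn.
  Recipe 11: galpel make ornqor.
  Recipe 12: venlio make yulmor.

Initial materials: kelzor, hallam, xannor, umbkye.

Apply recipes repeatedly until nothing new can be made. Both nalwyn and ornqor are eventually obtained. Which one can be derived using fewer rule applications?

ornqor: xannor + hallam → ornqor (Recipe 1). [1 rule application]
nalwyn: xannor + hallam → ornqor (Recipe 1). Using Recipe 4, umbkye, hallam, and xannor make zanhex. Using Recipe 9, umbkye and zanhex make torgal. Using Recipe 8, umbkye, ornqor, and torgal make wynarc. Using Recipe 7, wynarc makes nalwyn. [5 rule applications]
ornqor needs fewer.

ornqor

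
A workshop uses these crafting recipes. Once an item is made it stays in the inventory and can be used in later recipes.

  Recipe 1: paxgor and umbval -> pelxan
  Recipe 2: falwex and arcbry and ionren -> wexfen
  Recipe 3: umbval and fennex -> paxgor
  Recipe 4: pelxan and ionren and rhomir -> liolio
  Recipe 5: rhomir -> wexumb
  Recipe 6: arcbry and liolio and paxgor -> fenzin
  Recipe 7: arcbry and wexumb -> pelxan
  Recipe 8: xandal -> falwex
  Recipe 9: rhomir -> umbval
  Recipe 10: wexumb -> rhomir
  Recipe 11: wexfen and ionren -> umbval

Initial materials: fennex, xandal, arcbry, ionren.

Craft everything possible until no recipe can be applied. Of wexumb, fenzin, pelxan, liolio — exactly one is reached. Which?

pelxan

xandal -> falwex (Recipe 8).
falwex and arcbry and ionren -> wexfen (Recipe 2).
Using Recipe 11, wexfen and ionren make umbval.
umbval and fennex -> paxgor (Recipe 3).
Using Recipe 1, paxgor and umbval make pelxan.
fenzin would need arcbry, liolio, and paxgor (Recipe 6), but liolio is never obtained. liolio would need pelxan, ionren, and rhomir (Recipe 4), but rhomir is never obtained. wexumb would need rhomir (Recipe 5), but rhomir is never obtained.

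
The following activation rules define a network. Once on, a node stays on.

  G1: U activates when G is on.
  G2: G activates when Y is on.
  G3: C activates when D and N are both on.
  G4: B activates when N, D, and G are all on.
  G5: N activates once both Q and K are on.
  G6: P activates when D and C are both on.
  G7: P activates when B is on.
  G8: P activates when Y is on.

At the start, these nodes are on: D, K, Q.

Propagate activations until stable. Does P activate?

Yes

Q and K are on, so N activates (G5).
G3: D and N on → C on.
D and C are on, so P activates (G6).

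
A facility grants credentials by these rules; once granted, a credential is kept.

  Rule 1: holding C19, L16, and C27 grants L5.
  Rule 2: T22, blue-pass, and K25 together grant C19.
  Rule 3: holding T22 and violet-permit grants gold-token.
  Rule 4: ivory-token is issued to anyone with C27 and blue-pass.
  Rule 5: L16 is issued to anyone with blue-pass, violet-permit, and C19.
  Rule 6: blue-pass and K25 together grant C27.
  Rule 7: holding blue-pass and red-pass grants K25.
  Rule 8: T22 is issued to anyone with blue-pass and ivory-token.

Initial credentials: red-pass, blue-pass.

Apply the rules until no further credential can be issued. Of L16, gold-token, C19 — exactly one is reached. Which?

Holding blue-pass and red-pass grants K25 (Rule 7).
Holding blue-pass and K25 grants C27 (Rule 6).
Holding C27 and blue-pass grants ivory-token (Rule 4).
Holding blue-pass and ivory-token grants T22 (Rule 8).
Holding T22, blue-pass, and K25 grants C19 (Rule 2).
L16 would need blue-pass, violet-permit, and C19 (Rule 5), but violet-permit is never granted. gold-token would need T22 and violet-permit (Rule 3), but violet-permit is never granted.

C19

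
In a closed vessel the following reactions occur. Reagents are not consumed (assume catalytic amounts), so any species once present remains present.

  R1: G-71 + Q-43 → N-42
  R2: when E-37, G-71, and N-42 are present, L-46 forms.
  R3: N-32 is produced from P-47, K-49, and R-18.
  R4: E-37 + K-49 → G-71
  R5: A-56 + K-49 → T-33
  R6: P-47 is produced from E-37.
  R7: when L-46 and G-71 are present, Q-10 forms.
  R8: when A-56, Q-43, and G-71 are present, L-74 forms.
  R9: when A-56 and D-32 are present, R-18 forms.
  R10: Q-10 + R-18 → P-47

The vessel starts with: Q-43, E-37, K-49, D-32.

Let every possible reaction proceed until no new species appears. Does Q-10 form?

E-37 and K-49 present → G-71 forms (R4).
G-71 and Q-43 present → N-42 forms (R1).
E-37, G-71, and N-42 present → L-46 forms (R2).
L-46 and G-71 present → Q-10 forms (R7).

Yes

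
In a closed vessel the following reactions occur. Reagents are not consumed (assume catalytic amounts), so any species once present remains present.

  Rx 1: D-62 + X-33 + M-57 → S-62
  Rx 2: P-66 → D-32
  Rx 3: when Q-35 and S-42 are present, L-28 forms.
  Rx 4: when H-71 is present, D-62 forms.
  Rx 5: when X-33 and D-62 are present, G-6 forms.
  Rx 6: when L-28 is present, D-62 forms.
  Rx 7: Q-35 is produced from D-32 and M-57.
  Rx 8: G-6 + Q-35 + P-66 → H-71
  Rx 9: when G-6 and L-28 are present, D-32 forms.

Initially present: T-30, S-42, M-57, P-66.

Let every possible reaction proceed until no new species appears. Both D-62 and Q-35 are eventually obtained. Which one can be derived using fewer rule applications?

Q-35

Q-35: P-66 present → D-32 forms (Rx 2). D-32 and M-57 present → Q-35 forms (Rx 7). [2 rule applications]
D-62: P-66 present → D-32 forms (Rx 2). D-32 and M-57 present → Q-35 forms (Rx 7). Q-35 and S-42 present → L-28 forms (Rx 3). L-28 present → D-62 forms (Rx 6). [4 rule applications]
Q-35 needs fewer.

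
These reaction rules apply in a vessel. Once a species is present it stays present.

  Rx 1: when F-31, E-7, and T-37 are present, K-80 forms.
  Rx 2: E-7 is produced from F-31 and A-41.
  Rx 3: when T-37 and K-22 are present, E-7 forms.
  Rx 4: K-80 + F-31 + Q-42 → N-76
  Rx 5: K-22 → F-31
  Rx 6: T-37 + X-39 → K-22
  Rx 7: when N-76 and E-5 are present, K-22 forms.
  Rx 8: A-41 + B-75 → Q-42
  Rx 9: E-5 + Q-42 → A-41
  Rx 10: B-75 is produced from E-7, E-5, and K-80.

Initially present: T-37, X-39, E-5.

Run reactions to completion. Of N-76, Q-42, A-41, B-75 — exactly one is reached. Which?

B-75

T-37 and X-39 present → K-22 forms (Rx 6).
T-37 and K-22 present → E-7 forms (Rx 3).
K-22 present → F-31 forms (Rx 5).
F-31, E-7, and T-37 present → K-80 forms (Rx 1).
E-7, E-5, and K-80 present → B-75 forms (Rx 10).
Q-42 would need A-41 and B-75 (Rx 8), but A-41 never forms. A-41 would need E-5 and Q-42 (Rx 9), but Q-42 never forms. N-76 would need K-80, F-31, and Q-42 (Rx 4), but Q-42 never forms.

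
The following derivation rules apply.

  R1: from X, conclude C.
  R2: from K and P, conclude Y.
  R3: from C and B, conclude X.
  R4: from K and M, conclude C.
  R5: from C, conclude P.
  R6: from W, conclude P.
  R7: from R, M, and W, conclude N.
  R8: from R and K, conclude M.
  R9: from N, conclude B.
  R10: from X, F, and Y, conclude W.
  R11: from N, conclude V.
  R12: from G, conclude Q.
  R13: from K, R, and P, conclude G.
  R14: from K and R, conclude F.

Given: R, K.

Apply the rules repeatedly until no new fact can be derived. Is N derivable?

N would need R, M, and W (R7), but W is never established.

No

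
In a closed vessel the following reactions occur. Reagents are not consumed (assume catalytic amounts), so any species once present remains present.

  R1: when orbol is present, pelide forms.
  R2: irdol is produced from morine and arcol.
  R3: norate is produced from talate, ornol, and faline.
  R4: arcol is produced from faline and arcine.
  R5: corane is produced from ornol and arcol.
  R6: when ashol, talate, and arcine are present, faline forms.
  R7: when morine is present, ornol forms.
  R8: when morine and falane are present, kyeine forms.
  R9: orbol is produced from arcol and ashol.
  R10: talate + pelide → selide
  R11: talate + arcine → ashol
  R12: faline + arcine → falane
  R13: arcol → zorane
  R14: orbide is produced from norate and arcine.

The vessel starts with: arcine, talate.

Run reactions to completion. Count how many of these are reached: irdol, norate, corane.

0

irdol would need morine and arcol (R2), but morine never forms.
norate would need talate, ornol, and faline (R3), but ornol never forms.
corane would need ornol and arcol (R5), but ornol never forms.
None of the 3 are reached.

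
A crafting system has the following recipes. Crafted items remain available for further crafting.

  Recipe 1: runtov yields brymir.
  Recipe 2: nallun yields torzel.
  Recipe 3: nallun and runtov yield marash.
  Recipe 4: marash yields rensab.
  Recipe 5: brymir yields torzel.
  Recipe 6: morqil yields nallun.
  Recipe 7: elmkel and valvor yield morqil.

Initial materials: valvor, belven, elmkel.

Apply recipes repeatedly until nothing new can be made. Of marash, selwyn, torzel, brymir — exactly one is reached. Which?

torzel

Using Recipe 7, elmkel and valvor make morqil.
morqil → nallun (Recipe 6).
Using Recipe 2, nallun makes torzel.
marash would need nallun and runtov (Recipe 3), but runtov is never obtained. brymir would need runtov (Recipe 1), but runtov is never obtained. No rule produces selwyn, and it is not given.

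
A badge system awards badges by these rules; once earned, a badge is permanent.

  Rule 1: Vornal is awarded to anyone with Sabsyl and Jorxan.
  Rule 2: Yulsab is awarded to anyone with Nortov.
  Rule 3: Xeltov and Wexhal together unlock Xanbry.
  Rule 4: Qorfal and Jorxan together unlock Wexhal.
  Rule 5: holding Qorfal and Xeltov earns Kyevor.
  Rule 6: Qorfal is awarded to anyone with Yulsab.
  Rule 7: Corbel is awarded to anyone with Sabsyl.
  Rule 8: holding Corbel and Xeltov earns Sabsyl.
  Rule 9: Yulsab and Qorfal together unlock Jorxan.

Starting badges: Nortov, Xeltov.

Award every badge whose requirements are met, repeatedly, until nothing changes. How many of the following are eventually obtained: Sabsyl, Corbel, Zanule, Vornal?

Sabsyl would need Corbel and Xeltov (Rule 8), but Corbel is never earned.
Corbel would need Sabsyl (Rule 7), but Sabsyl is never earned.
No rule produces Zanule, and it is not given.
Vornal would need Sabsyl and Jorxan (Rule 1), but Sabsyl is never earned.
None of the 4 are reached.

0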